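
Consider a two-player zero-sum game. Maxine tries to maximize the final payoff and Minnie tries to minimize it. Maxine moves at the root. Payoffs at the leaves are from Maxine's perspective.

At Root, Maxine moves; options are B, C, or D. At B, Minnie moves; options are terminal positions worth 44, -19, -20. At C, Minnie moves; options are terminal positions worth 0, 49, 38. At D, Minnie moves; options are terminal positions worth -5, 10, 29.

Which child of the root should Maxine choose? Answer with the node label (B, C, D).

C

B (Minnie): min(44, -19, -20) = -20
C (Minnie): min(0, 49, 38) = 0
D (Minnie): min(-5, 10, 29) = -5
Root (Maxine): max(-20, 0, -5) = 0
Maxine picks the child with the highest value: C (value 0).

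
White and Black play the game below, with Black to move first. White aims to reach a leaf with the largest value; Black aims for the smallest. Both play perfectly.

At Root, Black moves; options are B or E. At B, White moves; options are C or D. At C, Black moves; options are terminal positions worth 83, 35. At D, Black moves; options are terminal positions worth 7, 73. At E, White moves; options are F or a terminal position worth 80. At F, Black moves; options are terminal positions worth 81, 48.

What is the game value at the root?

35

C (Black): min(83, 35) = 35
D (Black): min(7, 73) = 7
B (White): max(35, 7) = 35
F (Black): min(81, 48) = 48
E (White): max(48, 80) = 80
Root (Black): min(35, 80) = 35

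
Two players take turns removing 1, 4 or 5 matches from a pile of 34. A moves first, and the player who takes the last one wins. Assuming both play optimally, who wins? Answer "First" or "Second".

Second

W/L table (W = player to move can force a win):
i:   0  1  2  3  4  5  6  7  8  9 10 11 12 13 14 15 16 17 18 19 20 21 22 23 24 25 26 27 28 29 30 31 32 33 34
     L  W  L  W  W  W  W  W  L  W  L  W  W  W  W  W  L  W  L  W  W  W  W  W  L  W  L  W  W  W  W  W  L  W  L
Position 34 is L, so the second player wins.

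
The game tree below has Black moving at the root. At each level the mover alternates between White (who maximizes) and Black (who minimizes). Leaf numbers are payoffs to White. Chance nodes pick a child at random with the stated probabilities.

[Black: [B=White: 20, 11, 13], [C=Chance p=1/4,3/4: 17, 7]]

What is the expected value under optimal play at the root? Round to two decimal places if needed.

9.5

B (White): max(20, 11, 13) = 20
C (Chance): 1/4·17 + 3/4·7 = 9.5
Root (Black): min(20, 9.5) = 9.5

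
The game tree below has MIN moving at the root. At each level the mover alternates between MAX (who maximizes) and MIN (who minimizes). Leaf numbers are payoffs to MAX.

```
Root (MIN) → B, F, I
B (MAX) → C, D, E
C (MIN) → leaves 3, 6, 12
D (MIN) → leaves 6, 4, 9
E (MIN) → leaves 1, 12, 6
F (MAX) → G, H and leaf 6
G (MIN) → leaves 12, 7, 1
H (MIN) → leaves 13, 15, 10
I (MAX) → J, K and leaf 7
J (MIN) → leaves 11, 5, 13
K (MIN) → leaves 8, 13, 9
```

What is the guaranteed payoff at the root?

C (MIN): min(3, 6, 12) = 3
D (MIN): min(6, 4, 9) = 4
E (MIN): min(1, 12, 6) = 1
B (MAX): max(3, 4, 1) = 4
G (MIN): min(12, 7, 1) = 1
H (MIN): min(13, 15, 10) = 10
F (MAX): max(1, 10, 6) = 10
J (MIN): min(11, 5, 13) = 5
K (MIN): min(8, 13, 9) = 8
I (MAX): max(5, 8, 7) = 8
Root (MIN): min(4, 10, 8) = 4

4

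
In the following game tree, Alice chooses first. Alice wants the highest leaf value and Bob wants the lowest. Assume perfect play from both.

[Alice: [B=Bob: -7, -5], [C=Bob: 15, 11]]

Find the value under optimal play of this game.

11

B (Bob): min(-7, -5) = -7
C (Bob): min(15, 11) = 11
Root (Alice): max(-7, 11) = 11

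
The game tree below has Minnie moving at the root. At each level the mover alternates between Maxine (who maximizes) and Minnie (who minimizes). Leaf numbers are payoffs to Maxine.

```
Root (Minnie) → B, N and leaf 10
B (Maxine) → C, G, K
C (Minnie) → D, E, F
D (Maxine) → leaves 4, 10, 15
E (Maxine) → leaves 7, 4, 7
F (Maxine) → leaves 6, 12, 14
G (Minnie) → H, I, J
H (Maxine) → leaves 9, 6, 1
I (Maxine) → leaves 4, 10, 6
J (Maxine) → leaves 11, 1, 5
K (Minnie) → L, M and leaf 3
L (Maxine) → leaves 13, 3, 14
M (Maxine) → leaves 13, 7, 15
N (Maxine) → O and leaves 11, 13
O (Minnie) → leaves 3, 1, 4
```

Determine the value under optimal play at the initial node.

9

D (Maxine): max(4, 10, 15) = 15
E (Maxine): max(7, 4, 7) = 7
F (Maxine): max(6, 12, 14) = 14
C (Minnie): min(15, 7, 14) = 7
H (Maxine): max(9, 6, 1) = 9
I (Maxine): max(4, 10, 6) = 10
J (Maxine): max(11, 1, 5) = 11
G (Minnie): min(9, 10, 11) = 9
L (Maxine): max(13, 3, 14) = 14
M (Maxine): max(13, 7, 15) = 15
K (Minnie): min(14, 15, 3) = 3
B (Maxine): max(7, 9, 3) = 9
O (Minnie): min(3, 1, 4) = 1
N (Maxine): max(1, 11, 13) = 13
Root (Minnie): min(9, 13, 10) = 9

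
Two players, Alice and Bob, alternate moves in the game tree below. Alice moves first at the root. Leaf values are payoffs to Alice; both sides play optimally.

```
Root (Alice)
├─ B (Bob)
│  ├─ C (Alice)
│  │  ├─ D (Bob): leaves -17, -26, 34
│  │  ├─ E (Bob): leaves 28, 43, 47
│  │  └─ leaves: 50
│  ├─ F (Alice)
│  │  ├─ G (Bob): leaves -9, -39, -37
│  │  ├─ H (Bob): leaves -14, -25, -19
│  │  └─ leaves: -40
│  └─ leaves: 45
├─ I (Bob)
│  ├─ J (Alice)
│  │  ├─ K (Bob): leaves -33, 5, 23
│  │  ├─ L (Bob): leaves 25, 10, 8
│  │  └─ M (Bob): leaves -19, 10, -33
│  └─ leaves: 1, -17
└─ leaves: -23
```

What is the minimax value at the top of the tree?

D (Bob): min(-17, -26, 34) = -26
E (Bob): min(28, 43, 47) = 28
C (Alice): max(-26, 28, 50) = 50
G (Bob): min(-9, -39, -37) = -39
H (Bob): min(-14, -25, -19) = -25
F (Alice): max(-39, -25, -40) = -25
B (Bob): min(50, -25, 45) = -25
K (Bob): min(-33, 5, 23) = -33
L (Bob): min(25, 10, 8) = 8
M (Bob): min(-19, 10, -33) = -33
J (Alice): max(-33, 8, -33) = 8
I (Bob): min(8, 1, -17) = -17
Root (Alice): max(-25, -17, -23) = -17

-17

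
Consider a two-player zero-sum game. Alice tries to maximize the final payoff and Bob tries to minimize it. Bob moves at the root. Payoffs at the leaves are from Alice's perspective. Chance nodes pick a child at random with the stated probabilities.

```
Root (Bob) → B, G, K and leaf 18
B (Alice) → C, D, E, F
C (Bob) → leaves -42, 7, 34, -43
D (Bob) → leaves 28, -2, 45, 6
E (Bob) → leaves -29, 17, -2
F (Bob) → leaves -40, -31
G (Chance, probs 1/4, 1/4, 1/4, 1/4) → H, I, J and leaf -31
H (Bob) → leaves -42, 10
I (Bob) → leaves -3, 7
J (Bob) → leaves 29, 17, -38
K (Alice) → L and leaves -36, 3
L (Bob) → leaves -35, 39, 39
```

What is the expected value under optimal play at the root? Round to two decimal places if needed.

-28.5

C (Bob): min(-42, 7, 34, -43) = -43
D (Bob): min(28, -2, 45, 6) = -2
E (Bob): min(-29, 17, -2) = -29
F (Bob): min(-40, -31) = -40
B (Alice): max(-43, -2, -29, -40) = -2
H (Bob): min(-42, 10) = -42
I (Bob): min(-3, 7) = -3
J (Bob): min(29, 17, -38) = -38
G (Chance): 1/4·-42 + 1/4·-3 + 1/4·-38 + 1/4·-31 = -28.5
L (Bob): min(-35, 39, 39) = -35
K (Alice): max(-35, -36, 3) = 3
Root (Bob): min(-2, -28.5, 3, 18) = -28.5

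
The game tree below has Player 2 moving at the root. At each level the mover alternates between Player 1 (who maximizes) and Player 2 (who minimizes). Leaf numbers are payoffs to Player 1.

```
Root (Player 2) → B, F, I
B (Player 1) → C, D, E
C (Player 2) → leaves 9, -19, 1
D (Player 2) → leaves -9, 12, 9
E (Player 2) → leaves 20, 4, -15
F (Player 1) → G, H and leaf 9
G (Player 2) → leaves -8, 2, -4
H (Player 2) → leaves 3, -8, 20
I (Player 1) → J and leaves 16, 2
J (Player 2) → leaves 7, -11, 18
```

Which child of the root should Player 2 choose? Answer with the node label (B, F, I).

B

C (Player 2): min(9, -19, 1) = -19
D (Player 2): min(-9, 12, 9) = -9
E (Player 2): min(20, 4, -15) = -15
B (Player 1): max(-19, -9, -15) = -9
G (Player 2): min(-8, 2, -4) = -8
H (Player 2): min(3, -8, 20) = -8
F (Player 1): max(-8, -8, 9) = 9
J (Player 2): min(7, -11, 18) = -11
I (Player 1): max(-11, 16, 2) = 16
Root (Player 2): min(-9, 9, 16) = -9
Player 2 picks the child with the lowest value: B (value -9).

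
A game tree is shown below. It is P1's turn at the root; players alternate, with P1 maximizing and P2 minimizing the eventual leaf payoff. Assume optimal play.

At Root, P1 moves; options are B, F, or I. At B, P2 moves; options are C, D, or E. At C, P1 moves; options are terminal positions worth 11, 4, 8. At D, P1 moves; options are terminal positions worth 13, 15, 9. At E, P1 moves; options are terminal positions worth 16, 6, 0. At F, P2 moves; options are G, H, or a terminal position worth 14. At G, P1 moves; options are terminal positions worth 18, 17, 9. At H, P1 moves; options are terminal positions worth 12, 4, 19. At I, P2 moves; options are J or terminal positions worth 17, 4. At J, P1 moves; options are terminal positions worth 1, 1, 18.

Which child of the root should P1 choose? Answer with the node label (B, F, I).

F

C (P1): max(11, 4, 8) = 11
D (P1): max(13, 15, 9) = 15
E (P1): max(16, 6, 0) = 16
B (P2): min(11, 15, 16) = 11
G (P1): max(18, 17, 9) = 18
H (P1): max(12, 4, 19) = 19
F (P2): min(18, 19, 14) = 14
J (P1): max(1, 1, 18) = 18
I (P2): min(18, 17, 4) = 4
Root (P1): max(11, 14, 4) = 14
P1 picks the child with the highest value: F (value 14).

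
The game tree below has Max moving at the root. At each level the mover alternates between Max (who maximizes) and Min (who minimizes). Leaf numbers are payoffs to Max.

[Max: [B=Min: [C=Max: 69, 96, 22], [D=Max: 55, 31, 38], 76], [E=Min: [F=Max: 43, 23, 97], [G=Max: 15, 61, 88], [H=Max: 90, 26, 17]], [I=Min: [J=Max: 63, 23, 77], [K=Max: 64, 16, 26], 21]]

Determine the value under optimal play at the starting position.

88

C (Max): max(69, 96, 22) = 96
D (Max): max(55, 31, 38) = 55
B (Min): min(96, 55, 76) = 55
F (Max): max(43, 23, 97) = 97
G (Max): max(15, 61, 88) = 88
H (Max): max(90, 26, 17) = 90
E (Min): min(97, 88, 90) = 88
J (Max): max(63, 23, 77) = 77
K (Max): max(64, 16, 26) = 64
I (Min): min(77, 64, 21) = 21
Root (Max): max(55, 88, 21) = 88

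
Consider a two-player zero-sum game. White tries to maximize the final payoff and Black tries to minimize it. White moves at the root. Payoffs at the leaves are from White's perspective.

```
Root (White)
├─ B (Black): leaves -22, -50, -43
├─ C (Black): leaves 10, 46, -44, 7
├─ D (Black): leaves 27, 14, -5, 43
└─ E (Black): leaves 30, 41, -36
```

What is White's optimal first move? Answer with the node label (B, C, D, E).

D

B (Black): min(-22, -50, -43) = -50
C (Black): min(10, 46, -44, 7) = -44
D (Black): min(27, 14, -5, 43) = -5
E (Black): min(30, 41, -36) = -36
Root (White): max(-50, -44, -5, -36) = -5
White picks the child with the highest value: D (value -5).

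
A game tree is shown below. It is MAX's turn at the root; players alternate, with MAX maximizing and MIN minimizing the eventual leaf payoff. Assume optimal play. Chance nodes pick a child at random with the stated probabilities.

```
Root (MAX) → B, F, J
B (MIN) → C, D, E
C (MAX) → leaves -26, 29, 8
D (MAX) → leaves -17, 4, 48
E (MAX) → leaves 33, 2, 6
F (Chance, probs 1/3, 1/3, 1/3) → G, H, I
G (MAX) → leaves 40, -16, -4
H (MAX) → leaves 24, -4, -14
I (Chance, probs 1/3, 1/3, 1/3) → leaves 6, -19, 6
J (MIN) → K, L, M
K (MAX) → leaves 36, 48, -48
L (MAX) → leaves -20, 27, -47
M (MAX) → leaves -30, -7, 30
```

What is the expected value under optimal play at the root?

29

C (MAX): max(-26, 29, 8) = 29
D (MAX): max(-17, 4, 48) = 48
E (MAX): max(33, 2, 6) = 33
B (MIN): min(29, 48, 33) = 29
G (MAX): max(40, -16, -4) = 40
H (MAX): max(24, -4, -14) = 24
I (Chance): 1/3·6 + 1/3·-19 + 1/3·6 = -2.33
F (Chance): 1/3·40 + 1/3·24 + 1/3·-2.33 = 20.56
K (MAX): max(36, 48, -48) = 48
L (MAX): max(-20, 27, -47) = 27
M (MAX): max(-30, -7, 30) = 30
J (MIN): min(48, 27, 30) = 27
Root (MAX): max(29, 20.56, 27) = 29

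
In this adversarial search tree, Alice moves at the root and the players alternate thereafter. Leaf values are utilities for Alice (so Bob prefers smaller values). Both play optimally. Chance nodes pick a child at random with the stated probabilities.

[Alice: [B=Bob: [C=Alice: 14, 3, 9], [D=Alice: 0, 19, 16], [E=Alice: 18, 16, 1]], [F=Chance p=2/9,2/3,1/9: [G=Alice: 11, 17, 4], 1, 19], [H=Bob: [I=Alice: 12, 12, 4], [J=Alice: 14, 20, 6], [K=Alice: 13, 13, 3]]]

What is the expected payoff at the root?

14

C (Alice): max(14, 3, 9) = 14
D (Alice): max(0, 19, 16) = 19
E (Alice): max(18, 16, 1) = 18
B (Bob): min(14, 19, 18) = 14
G (Alice): max(11, 17, 4) = 17
F (Chance): 2/9·17 + 2/3·1 + 1/9·19 = 6.56
I (Alice): max(12, 12, 4) = 12
J (Alice): max(14, 20, 6) = 20
K (Alice): max(13, 13, 3) = 13
H (Bob): min(12, 20, 13) = 12
Root (Alice): max(14, 6.56, 12) = 14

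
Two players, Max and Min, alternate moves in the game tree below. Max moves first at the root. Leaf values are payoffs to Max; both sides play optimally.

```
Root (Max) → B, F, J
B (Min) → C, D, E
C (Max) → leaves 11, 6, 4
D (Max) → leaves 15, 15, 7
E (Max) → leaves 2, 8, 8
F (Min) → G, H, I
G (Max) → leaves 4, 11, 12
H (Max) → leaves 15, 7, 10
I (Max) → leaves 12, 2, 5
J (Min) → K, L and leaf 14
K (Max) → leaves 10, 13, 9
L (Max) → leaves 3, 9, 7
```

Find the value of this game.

C (Max): max(11, 6, 4) = 11
D (Max): max(15, 15, 7) = 15
E (Max): max(2, 8, 8) = 8
B (Min): min(11, 15, 8) = 8
G (Max): max(4, 11, 12) = 12
H (Max): max(15, 7, 10) = 15
I (Max): max(12, 2, 5) = 12
F (Min): min(12, 15, 12) = 12
K (Max): max(10, 13, 9) = 13
L (Max): max(3, 9, 7) = 9
J (Min): min(13, 9, 14) = 9
Root (Max): max(8, 12, 9) = 12

12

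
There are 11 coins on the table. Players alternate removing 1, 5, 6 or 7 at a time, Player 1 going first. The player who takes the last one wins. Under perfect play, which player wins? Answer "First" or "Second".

First

i:   0  1  2  3  4  5  6  7  8  9 10 11
     L  W  L  W  L  W  W  W  W  W  W  W
Position 11 is W, so the first player wins.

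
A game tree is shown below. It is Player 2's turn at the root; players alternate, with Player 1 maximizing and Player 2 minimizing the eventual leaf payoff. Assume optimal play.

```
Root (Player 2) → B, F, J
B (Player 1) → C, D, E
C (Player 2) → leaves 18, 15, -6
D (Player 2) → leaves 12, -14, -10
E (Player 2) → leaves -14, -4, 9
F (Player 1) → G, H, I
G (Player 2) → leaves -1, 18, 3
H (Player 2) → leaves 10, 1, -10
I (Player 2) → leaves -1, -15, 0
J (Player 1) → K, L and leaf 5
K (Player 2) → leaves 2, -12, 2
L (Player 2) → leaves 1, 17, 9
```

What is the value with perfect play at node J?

5

K: min(2, -12, 2) = -12
L: min(1, 17, 9) = 1
J: max(-12, 1, 5) = 5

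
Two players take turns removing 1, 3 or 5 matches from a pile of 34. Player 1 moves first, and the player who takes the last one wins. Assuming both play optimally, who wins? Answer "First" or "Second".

Positions where the player to move wins (W) vs loses (L):
i:   0  1  2  3  4  5  6  7  8  9 10 11 12 13 14 15 16 17 18 19 20 21 22 23 24 25 26 27 28 29 30 31 32 33 34
     L  W  L  W  L  W  L  W  L  W  L  W  L  W  L  W  L  W  L  W  L  W  L  W  L  W  L  W  L  W  L  W  L  W  L
Position 34 is L, so the second player wins.

Second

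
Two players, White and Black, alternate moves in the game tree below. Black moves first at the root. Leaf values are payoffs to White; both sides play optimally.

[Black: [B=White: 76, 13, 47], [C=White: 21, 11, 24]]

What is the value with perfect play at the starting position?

24

B (White): max(76, 13, 47) = 76
C (White): max(21, 11, 24) = 24
Root (Black): min(76, 24) = 24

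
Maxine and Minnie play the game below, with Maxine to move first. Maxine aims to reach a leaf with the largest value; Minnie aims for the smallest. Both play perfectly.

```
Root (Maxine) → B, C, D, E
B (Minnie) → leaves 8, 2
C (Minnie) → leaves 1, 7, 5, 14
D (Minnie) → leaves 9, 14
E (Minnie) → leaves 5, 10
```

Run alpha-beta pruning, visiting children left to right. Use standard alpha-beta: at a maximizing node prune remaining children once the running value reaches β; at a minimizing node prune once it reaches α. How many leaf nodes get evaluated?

B [α=-∞,β=+∞]: v=2
C [α=2,β=+∞]: v=1 after child 1 ≤ α → α-cutoff, skip 3
D [α=2,β=+∞]: v=9
E [α=9,β=+∞]: v=5 after child 1 ≤ α → α-cutoff, skip 1
Root [α=-∞,β=+∞]: v=9
Leaves evaluated: 6 of 10.

6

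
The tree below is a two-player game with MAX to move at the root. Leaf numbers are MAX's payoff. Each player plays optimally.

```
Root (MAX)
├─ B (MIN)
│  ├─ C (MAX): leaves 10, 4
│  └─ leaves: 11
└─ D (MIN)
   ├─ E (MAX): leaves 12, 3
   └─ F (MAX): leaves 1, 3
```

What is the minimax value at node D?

E: max(12, 3) = 12
F: max(1, 3) = 3
D: min(12, 3) = 3

3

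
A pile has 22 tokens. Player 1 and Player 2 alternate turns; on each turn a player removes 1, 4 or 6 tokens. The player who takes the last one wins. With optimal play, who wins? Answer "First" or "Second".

i:   0  1  2  3  4  5  6  7  8  9 10 11 12 13 14 15 16 17 18 19 20 21 22
     L  W  L  W  W  L  W  L  W  W  L  W  L  W  W  L  W  L  W  W  L  W  L
Position 22 is L, so the second player wins.

Second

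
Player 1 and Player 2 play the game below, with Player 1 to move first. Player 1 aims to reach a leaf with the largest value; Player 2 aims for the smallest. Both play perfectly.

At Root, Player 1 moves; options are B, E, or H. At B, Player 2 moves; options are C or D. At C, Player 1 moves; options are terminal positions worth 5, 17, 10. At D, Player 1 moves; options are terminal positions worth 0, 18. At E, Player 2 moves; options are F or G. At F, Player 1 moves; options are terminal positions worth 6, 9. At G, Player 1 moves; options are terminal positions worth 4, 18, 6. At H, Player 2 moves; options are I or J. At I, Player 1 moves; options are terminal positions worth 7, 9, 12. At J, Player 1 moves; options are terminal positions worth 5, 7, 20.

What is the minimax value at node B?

17

C: max(5, 17, 10) = 17
D: max(0, 18) = 18
B: min(17, 18) = 17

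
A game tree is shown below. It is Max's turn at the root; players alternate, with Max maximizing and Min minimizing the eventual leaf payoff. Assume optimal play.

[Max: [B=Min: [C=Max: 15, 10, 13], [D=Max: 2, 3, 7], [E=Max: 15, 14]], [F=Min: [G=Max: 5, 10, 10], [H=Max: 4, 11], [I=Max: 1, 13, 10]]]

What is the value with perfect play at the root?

10

C (Max): max(15, 10, 13) = 15
D (Max): max(2, 3, 7) = 7
E (Max): max(15, 14) = 15
B (Min): min(15, 7, 15) = 7
G (Max): max(5, 10, 10) = 10
H (Max): max(4, 11) = 11
I (Max): max(1, 13, 10) = 13
F (Min): min(10, 11, 13) = 10
Root (Max): max(7, 10) = 10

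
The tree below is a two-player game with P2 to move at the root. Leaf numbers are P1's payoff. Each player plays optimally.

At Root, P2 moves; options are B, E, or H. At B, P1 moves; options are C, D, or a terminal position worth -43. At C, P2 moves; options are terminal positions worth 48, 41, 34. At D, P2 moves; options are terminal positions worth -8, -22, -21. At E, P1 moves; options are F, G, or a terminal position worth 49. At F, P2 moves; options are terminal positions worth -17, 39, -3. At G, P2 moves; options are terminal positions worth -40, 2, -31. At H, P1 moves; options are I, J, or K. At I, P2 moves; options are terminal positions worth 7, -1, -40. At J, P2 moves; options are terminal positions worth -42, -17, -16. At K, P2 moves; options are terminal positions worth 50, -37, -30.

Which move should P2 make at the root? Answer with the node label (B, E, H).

H

C (P2): min(48, 41, 34) = 34
D (P2): min(-8, -22, -21) = -22
B (P1): max(34, -22, -43) = 34
F (P2): min(-17, 39, -3) = -17
G (P2): min(-40, 2, -31) = -40
E (P1): max(-17, -40, 49) = 49
I (P2): min(7, -1, -40) = -40
J (P2): min(-42, -17, -16) = -42
K (P2): min(50, -37, -30) = -37
H (P1): max(-40, -42, -37) = -37
Root (P2): min(34, 49, -37) = -37
P2 picks the child with the lowest value: H (value -37).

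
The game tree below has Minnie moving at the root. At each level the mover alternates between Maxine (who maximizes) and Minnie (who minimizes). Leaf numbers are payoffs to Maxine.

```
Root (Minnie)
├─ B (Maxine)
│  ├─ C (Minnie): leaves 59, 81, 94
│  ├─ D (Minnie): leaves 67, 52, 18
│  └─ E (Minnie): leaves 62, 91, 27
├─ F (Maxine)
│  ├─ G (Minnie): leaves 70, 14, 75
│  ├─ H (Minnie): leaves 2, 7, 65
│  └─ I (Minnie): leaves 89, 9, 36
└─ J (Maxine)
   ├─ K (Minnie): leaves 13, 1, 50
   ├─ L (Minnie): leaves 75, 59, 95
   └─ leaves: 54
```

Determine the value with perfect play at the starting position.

C (Minnie): min(59, 81, 94) = 59
D (Minnie): min(67, 52, 18) = 18
E (Minnie): min(62, 91, 27) = 27
B (Maxine): max(59, 18, 27) = 59
G (Minnie): min(70, 14, 75) = 14
H (Minnie): min(2, 7, 65) = 2
I (Minnie): min(89, 9, 36) = 9
F (Maxine): max(14, 2, 9) = 14
K (Minnie): min(13, 1, 50) = 1
L (Minnie): min(75, 59, 95) = 59
J (Maxine): max(1, 59, 54) = 59
Root (Minnie): min(59, 14, 59) = 14

14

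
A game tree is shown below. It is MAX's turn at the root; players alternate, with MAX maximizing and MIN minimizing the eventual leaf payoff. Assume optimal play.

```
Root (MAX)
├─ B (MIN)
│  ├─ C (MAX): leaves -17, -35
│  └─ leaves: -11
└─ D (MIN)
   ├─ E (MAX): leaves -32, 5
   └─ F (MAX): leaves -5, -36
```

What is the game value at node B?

-17

C: max(-17, -35) = -17
B: min(-17, -11) = -17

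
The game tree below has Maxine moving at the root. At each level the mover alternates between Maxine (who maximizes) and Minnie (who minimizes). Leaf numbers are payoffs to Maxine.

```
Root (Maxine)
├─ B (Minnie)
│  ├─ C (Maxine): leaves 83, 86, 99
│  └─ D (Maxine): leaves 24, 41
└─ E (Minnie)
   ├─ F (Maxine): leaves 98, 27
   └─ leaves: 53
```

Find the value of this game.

53

C (Maxine): max(83, 86, 99) = 99
D (Maxine): max(24, 41) = 41
B (Minnie): min(99, 41) = 41
F (Maxine): max(98, 27) = 98
E (Minnie): min(98, 53) = 53
Root (Maxine): max(41, 53) = 53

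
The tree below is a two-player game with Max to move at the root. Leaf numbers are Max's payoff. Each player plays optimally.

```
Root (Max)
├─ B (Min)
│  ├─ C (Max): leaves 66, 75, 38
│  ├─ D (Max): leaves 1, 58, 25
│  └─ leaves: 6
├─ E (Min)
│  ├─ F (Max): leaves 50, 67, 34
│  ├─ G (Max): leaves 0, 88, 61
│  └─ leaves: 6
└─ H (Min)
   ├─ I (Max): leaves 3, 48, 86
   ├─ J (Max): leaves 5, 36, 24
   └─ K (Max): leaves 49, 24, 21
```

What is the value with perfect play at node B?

6

C: max(66, 75, 38) = 75
D: max(1, 58, 25) = 58
B: min(75, 58, 6) = 6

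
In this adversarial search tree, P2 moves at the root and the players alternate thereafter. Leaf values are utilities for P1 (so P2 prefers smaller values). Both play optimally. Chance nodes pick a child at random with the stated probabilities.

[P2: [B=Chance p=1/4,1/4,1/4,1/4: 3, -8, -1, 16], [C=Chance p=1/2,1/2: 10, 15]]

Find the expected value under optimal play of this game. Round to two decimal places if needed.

2.5

B (Chance): 1/4·3 + 1/4·-8 + 1/4·-1 + 1/4·16 = 2.5
C (Chance): 1/2·10 + 1/2·15 = 12.5
Root (P2): min(2.5, 12.5) = 2.5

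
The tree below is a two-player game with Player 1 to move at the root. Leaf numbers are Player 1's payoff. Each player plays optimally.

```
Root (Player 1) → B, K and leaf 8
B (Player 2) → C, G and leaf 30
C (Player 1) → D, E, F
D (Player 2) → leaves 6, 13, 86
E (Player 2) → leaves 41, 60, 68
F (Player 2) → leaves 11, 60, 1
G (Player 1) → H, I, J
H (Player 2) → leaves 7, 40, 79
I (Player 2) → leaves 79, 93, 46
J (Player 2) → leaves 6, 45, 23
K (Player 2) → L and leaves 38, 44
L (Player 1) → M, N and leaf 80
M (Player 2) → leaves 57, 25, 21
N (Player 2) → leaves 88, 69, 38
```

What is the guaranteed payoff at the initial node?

D (Player 2): min(6, 13, 86) = 6
E (Player 2): min(41, 60, 68) = 41
F (Player 2): min(11, 60, 1) = 1
C (Player 1): max(6, 41, 1) = 41
H (Player 2): min(7, 40, 79) = 7
I (Player 2): min(79, 93, 46) = 46
J (Player 2): min(6, 45, 23) = 6
G (Player 1): max(7, 46, 6) = 46
B (Player 2): min(41, 46, 30) = 30
M (Player 2): min(57, 25, 21) = 21
N (Player 2): min(88, 69, 38) = 38
L (Player 1): max(21, 38, 80) = 80
K (Player 2): min(80, 38, 44) = 38
Root (Player 1): max(30, 38, 8) = 38

38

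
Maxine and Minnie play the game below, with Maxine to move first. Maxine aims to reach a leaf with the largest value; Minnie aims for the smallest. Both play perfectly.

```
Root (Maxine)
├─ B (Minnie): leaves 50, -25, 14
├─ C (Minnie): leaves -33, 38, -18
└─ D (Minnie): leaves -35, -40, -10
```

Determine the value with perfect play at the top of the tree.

-25

B (Minnie): min(50, -25, 14) = -25
C (Minnie): min(-33, 38, -18) = -33
D (Minnie): min(-35, -40, -10) = -40
Root (Maxine): max(-25, -33, -40) = -25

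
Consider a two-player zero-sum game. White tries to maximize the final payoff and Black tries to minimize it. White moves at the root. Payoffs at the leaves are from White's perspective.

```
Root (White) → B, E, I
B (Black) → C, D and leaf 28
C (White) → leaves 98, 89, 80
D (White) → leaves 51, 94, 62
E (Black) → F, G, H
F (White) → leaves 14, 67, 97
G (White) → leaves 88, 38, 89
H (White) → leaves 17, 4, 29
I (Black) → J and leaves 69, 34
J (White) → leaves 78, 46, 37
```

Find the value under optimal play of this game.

34

C (White): max(98, 89, 80) = 98
D (White): max(51, 94, 62) = 94
B (Black): min(98, 94, 28) = 28
F (White): max(14, 67, 97) = 97
G (White): max(88, 38, 89) = 89
H (White): max(17, 4, 29) = 29
E (Black): min(97, 89, 29) = 29
J (White): max(78, 46, 37) = 78
I (Black): min(78, 69, 34) = 34
Root (White): max(28, 29, 34) = 34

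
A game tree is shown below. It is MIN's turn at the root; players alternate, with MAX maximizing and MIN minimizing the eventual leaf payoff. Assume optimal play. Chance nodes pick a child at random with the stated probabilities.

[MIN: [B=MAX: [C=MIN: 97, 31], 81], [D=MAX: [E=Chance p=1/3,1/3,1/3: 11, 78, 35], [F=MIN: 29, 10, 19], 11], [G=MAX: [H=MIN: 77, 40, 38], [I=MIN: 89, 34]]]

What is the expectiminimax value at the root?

C (MIN): min(97, 31) = 31
B (MAX): max(31, 81) = 81
E (Chance): 1/3·11 + 1/3·78 + 1/3·35 = 41.33
F (MIN): min(29, 10, 19) = 10
D (MAX): max(41.33, 10, 11) = 41.33
H (MIN): min(77, 40, 38) = 38
I (MIN): min(89, 34) = 34
G (MAX): max(38, 34) = 38
Root (MIN): min(81, 41.33, 38) = 38

38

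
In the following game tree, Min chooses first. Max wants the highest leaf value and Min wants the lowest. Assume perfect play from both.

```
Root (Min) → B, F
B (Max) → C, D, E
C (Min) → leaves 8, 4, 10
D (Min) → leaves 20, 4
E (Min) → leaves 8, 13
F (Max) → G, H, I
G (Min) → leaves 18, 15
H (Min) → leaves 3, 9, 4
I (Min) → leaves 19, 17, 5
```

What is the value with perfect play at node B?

C: min(8, 4, 10) = 4
D: min(20, 4) = 4
E: min(8, 13) = 8
B: max(4, 4, 8) = 8

8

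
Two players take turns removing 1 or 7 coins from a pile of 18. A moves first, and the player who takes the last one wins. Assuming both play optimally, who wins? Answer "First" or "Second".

Positions where the player to move wins (W) vs loses (L):
i:   0  1  2  3  4  5  6  7  8  9 10 11 12 13 14 15 16 17 18
     L  W  L  W  L  W  L  W  L  W  L  W  L  W  L  W  L  W  L
Position 18 is L, so the second player wins.

Second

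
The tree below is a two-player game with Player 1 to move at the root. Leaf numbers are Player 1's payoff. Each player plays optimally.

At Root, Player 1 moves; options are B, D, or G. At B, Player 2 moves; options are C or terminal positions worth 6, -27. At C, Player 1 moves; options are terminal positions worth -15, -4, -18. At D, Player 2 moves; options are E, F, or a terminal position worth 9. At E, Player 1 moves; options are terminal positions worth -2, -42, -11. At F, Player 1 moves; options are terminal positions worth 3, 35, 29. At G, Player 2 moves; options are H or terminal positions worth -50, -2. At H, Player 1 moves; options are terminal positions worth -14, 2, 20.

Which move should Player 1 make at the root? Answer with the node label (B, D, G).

C (Player 1): max(-15, -4, -18) = -4
B (Player 2): min(-4, 6, -27) = -27
E (Player 1): max(-2, -42, -11) = -2
F (Player 1): max(3, 35, 29) = 35
D (Player 2): min(-2, 35, 9) = -2
H (Player 1): max(-14, 2, 20) = 20
G (Player 2): min(20, -50, -2) = -50
Root (Player 1): max(-27, -2, -50) = -2
Player 1 picks the child with the highest value: D (value -2).

D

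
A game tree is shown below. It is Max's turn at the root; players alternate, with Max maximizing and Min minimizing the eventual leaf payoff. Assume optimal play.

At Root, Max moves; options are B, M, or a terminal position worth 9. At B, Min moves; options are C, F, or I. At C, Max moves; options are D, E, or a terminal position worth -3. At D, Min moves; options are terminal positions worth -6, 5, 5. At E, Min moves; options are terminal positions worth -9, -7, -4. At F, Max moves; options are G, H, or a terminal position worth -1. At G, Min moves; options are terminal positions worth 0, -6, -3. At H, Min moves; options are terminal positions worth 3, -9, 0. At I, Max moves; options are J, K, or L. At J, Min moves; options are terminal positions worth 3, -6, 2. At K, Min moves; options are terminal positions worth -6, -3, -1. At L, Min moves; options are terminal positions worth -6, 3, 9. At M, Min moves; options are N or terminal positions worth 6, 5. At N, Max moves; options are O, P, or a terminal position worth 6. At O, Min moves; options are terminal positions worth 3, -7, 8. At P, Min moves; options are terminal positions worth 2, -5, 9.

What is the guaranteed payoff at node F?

-1

G: min(0, -6, -3) = -6
H: min(3, -9, 0) = -9
F: max(-6, -9, -1) = -1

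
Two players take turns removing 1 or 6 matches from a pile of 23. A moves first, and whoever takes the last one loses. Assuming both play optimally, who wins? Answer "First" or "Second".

First

Compute winning (W) and losing (L) positions by backward induction:
i:   0  1  2  3  4  5  6  7  8  9 10 11 12 13 14 15 16 17 18 19 20 21 22 23
     W  L  W  L  W  L  W  W  L  W  L  W  L  W  W  L  W  L  W  L  W  W  L  W
Position 23 is W, so the first player wins.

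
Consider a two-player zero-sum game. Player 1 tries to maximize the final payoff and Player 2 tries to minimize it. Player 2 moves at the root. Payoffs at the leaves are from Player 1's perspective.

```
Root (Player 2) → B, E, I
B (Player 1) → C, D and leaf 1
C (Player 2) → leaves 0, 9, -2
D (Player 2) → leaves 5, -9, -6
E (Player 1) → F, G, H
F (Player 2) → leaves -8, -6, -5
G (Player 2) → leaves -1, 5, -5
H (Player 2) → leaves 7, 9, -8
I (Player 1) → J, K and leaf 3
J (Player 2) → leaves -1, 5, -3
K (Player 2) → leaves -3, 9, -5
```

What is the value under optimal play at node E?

-5

F: min(-8, -6, -5) = -8
G: min(-1, 5, -5) = -5
H: min(7, 9, -8) = -8
E: max(-8, -5, -8) = -5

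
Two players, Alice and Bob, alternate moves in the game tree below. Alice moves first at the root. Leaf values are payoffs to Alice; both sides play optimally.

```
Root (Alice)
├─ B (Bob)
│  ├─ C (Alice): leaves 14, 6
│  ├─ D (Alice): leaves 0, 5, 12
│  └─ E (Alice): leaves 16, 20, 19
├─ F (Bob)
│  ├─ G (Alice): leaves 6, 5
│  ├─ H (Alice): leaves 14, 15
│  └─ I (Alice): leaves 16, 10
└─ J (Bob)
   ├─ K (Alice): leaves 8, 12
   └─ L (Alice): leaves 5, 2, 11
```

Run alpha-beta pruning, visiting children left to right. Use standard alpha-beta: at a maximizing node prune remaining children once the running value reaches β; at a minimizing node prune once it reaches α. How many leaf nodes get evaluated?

10

C [α=-∞,β=+∞]: v=14
D [α=-∞,β=14]: v=12
E [α=-∞,β=12]: v=16 after child 1 ≥ β → β-cutoff, skip 2
B [α=-∞,β=+∞]: v=12
G [α=12,β=+∞]: v=6
F [α=12,β=+∞]: v=6 after child 1 ≤ α → α-cutoff, skip 2
K [α=12,β=+∞]: v=12
J [α=12,β=+∞]: v=12 after child 1 ≤ α → α-cutoff, skip 1
Root [α=-∞,β=+∞]: v=12
Leaves evaluated: 10 of 19.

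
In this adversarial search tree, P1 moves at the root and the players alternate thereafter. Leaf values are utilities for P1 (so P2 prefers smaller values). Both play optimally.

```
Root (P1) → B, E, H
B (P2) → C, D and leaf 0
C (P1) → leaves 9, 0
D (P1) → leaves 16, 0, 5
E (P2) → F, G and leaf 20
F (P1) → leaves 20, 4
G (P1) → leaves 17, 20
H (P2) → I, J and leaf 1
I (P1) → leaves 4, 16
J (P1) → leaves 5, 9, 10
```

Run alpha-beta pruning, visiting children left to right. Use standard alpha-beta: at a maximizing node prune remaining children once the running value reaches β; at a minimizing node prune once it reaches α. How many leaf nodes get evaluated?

11

C [α=-∞,β=+∞]: v=9
D [α=-∞,β=9]: v=16 after child 1 ≥ β → β-cutoff, skip 2
B [α=-∞,β=+∞]: v=0
F [α=0,β=+∞]: v=20
G [α=0,β=20]: v=20
E [α=0,β=+∞]: v=20
I [α=20,β=+∞]: v=16
H [α=20,β=+∞]: v=16 after child 1 ≤ α → α-cutoff, skip 2
Root [α=-∞,β=+∞]: v=20
Leaves evaluated: 11 of 17.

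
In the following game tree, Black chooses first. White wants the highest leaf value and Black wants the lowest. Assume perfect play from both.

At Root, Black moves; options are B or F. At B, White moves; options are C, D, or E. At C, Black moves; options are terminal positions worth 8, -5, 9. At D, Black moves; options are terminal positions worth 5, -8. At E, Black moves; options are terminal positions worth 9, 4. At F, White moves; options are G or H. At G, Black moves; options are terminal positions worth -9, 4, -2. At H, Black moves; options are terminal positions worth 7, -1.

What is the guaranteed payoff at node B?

C: min(8, -5, 9) = -5
D: min(5, -8) = -8
E: min(9, 4) = 4
B: max(-5, -8, 4) = 4

4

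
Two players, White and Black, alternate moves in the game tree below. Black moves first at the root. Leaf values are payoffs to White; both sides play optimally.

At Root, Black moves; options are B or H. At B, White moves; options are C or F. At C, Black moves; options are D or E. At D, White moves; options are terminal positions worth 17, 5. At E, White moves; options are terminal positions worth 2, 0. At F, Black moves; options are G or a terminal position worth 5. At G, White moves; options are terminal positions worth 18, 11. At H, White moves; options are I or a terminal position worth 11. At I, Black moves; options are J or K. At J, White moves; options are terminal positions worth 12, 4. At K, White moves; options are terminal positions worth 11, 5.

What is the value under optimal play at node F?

5

G: max(18, 11) = 18
F: min(18, 5) = 5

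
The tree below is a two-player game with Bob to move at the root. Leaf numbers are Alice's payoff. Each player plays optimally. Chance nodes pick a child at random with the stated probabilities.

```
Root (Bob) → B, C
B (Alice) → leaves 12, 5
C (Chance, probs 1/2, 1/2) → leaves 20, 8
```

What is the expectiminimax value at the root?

B (Alice): max(12, 5) = 12
C (Chance): 1/2·20 + 1/2·8 = 14
Root (Bob): min(12, 14) = 12

12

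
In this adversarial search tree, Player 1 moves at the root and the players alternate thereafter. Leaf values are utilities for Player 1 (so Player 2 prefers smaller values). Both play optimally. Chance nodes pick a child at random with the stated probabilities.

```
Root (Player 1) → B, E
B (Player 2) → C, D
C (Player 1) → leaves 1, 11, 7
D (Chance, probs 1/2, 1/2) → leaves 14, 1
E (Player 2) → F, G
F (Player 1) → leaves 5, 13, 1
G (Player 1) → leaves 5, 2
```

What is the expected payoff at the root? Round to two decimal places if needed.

C (Player 1): max(1, 11, 7) = 11
D (Chance): 1/2·14 + 1/2·1 = 7.5
B (Player 2): min(11, 7.5) = 7.5
F (Player 1): max(5, 13, 1) = 13
G (Player 1): max(5, 2) = 5
E (Player 2): min(13, 5) = 5
Root (Player 1): max(7.5, 5) = 7.5

7.5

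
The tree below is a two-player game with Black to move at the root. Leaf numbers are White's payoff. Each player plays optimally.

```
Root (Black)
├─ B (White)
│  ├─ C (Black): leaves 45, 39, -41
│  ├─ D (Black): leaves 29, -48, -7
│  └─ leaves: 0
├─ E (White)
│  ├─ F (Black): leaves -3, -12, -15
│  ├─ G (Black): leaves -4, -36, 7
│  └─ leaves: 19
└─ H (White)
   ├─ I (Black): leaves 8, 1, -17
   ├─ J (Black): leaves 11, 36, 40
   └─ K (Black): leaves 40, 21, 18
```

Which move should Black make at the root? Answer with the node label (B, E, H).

C (Black): min(45, 39, -41) = -41
D (Black): min(29, -48, -7) = -48
B (White): max(-41, -48, 0) = 0
F (Black): min(-3, -12, -15) = -15
G (Black): min(-4, -36, 7) = -36
E (White): max(-15, -36, 19) = 19
I (Black): min(8, 1, -17) = -17
J (Black): min(11, 36, 40) = 11
K (Black): min(40, 21, 18) = 18
H (White): max(-17, 11, 18) = 18
Root (Black): min(0, 19, 18) = 0
Black picks the child with the lowest value: B (value 0).

B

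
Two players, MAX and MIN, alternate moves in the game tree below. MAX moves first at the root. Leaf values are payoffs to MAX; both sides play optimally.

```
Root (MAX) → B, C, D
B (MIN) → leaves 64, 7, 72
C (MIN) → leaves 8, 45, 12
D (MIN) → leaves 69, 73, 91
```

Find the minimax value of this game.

69

B (MIN): min(64, 7, 72) = 7
C (MIN): min(8, 45, 12) = 8
D (MIN): min(69, 73, 91) = 69
Root (MAX): max(7, 8, 69) = 69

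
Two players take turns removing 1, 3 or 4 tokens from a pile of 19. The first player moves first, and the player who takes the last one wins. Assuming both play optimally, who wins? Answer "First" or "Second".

Compute winning (W) and losing (L) positions by backward induction:
i:   0  1  2  3  4  5  6  7  8  9 10 11 12 13 14 15 16 17 18 19
     L  W  L  W  W  W  W  L  W  L  W  W  W  W  L  W  L  W  W  W
Position 19 is W, so the first player wins.

First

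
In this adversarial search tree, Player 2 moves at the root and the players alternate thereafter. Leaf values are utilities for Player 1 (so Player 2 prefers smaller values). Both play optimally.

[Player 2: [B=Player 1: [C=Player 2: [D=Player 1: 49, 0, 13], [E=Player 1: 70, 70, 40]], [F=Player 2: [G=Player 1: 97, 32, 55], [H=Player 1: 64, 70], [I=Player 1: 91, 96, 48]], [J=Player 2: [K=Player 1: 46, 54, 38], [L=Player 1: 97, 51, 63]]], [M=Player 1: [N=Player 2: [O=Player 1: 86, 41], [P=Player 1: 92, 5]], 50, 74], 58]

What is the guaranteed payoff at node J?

K: max(46, 54, 38) = 54
L: max(97, 51, 63) = 97
J: min(54, 97) = 54

54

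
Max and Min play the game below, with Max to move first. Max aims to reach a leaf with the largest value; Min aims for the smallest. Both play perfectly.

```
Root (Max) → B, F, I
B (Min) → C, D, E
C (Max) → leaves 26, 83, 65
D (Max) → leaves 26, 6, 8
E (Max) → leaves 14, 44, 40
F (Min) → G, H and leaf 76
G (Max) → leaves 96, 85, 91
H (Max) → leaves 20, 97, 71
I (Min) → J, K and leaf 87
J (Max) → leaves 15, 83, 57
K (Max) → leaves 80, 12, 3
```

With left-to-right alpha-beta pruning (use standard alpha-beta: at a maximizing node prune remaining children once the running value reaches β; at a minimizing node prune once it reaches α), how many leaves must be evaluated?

21

C [α=-∞,β=+∞]: v=83
D [α=-∞,β=83]: v=26
E [α=-∞,β=26]: v=44 after child 2 ≥ β → β-cutoff, skip 1
B [α=-∞,β=+∞]: v=26
G [α=26,β=+∞]: v=96
H [α=26,β=96]: v=97 after child 2 ≥ β → β-cutoff, skip 1
F [α=26,β=+∞]: v=76
J [α=76,β=+∞]: v=83
K [α=76,β=83]: v=80
I [α=76,β=+∞]: v=80
Root [α=-∞,β=+∞]: v=80
Leaves evaluated: 21 of 23.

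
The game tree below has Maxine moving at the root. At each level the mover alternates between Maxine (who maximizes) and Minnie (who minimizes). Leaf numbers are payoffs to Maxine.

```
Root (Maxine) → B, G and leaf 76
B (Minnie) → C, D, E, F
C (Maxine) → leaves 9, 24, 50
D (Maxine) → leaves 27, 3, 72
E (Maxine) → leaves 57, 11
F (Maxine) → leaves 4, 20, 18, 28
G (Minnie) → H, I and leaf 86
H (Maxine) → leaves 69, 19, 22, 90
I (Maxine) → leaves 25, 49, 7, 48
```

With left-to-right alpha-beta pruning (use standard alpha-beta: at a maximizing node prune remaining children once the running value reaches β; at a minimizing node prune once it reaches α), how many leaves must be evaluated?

21

C [α=-∞,β=+∞]: v=50
D [α=-∞,β=50]: v=72
E [α=-∞,β=50]: v=57 after child 1 ≥ β → β-cutoff, skip 1
F [α=-∞,β=50]: v=28
B [α=-∞,β=+∞]: v=28
H [α=28,β=+∞]: v=90
I [α=28,β=90]: v=49
G [α=28,β=+∞]: v=49
Root [α=-∞,β=+∞]: v=76
Leaves evaluated: 21 of 22.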